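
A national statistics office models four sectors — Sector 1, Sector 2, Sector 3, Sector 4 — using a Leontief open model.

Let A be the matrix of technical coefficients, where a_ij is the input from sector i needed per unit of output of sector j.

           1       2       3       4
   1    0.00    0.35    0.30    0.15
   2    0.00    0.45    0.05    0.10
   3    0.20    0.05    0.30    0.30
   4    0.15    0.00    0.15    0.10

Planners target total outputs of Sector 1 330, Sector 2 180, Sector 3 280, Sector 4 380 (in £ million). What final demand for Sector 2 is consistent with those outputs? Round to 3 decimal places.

I − A =
  [   1.00    -0.35    -0.30    -0.15]
  [   0.00     0.55    -0.05    -0.10]
  [  -0.20    -0.05     0.70    -0.30]
  [  -0.15     0.00    -0.15     0.90]
d = (I − A) x:
  d_1 = (+1.00)·330 + (-0.35)·180 + (-0.30)·280 + (-0.15)·380 = 126.000
  d_2 = (+0.00)·330 + (+0.55)·180 + (-0.05)·280 + (-0.10)·380 = 47.000
  d_3 = (-0.20)·330 + (-0.05)·180 + (+0.70)·280 + (-0.30)·380 = 7.000
  d_4 = (-0.15)·330 + (+0.00)·180 + (-0.15)·280 + (+0.90)·380 = 250.500

d_2 = 47.000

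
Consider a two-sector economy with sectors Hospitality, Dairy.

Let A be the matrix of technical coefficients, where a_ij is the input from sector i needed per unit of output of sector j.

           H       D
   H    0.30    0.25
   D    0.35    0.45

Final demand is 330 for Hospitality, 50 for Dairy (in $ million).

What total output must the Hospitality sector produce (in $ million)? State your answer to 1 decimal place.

I − A =
  [   0.70    -0.25]
  [  -0.35     0.55]
det(I−A) = (0.70)(0.55) − (-0.25)(-0.35) = 0.2975
adj(I−A) = [[0.55, 0.25], [0.35, 0.70]]
(I − A)⁻¹ = adj(I−A) / det(I−A) ≈
  [   1.8487     0.8403]
  [   1.1765     2.3529]
x = (I − A)⁻¹ d = adj(I−A)·d / det(I−A), with det(I−A) = 0.2975:
  x_H = (0.55·330 + 0.25·50) / 0.2975 = 194.00 / 0.2975 ≈ 652.1
  x_D = (0.35·330 + 0.70·50) / 0.2975 = 150.50 / 0.2975 ≈ 505.9

x_H = 652.1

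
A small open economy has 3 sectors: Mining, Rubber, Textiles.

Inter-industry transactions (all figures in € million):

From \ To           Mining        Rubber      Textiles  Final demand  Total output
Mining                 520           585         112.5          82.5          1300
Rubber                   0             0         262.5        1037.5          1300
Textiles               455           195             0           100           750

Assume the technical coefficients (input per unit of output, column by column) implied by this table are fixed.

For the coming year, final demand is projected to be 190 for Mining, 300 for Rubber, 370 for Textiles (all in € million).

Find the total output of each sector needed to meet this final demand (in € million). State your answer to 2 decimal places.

Technical coefficients a_ij = z_ij / X_j:
  a_MM = 520/1300 = 0.40, a_RM = 0/1300 = 0.00, a_TM = 455/1300 = 0.35
  a_MR = 585/1300 = 0.45, a_RR = 0/1300 = 0.00, a_TR = 195/1300 = 0.15
  a_MT = 112.5/750 = 0.15, a_RT = 262.5/750 = 0.35, a_TT = 0/750 = 0.00
I − A =
  [   0.60    -0.45    -0.15]
  [   0.00     1.00    -0.35]
  [  -0.35    -0.15     1.00]
Cofactors of I−A, C_ij = (−1)^(i+j)·(minor ij) (rows/columns in the sector order above):
  C_11 = (1.00)(1.00) − (-0.35)(-0.15) = 0.9475
  C_12 = −[(0.00)(1.00) − (-0.35)(-0.35)] = 0.1225
  C_13 = (0.00)(-0.15) − (1.00)(-0.35) = 0.3500
  C_21 = −[(-0.45)(1.00) − (-0.15)(-0.15)] = 0.4725
  C_22 = (0.60)(1.00) − (-0.15)(-0.35) = 0.5475
  C_23 = −[(0.60)(-0.15) − (-0.45)(-0.35)] = 0.2475
  C_31 = (-0.45)(-0.35) − (-0.15)(1.00) = 0.3075
  C_32 = −[(0.60)(-0.35) − (-0.15)(0.00)] = 0.2100
  C_33 = (0.60)(1.00) − (-0.45)(0.00) = 0.6000
det(I−A) = Σ_j (I−A)_1j·C_1j = (0.60)(0.9475) + (-0.45)(0.1225) + (-0.15)(0.3500) = 0.460875
adj(I−A) = Cᵀ =
  [ 0.9475   0.4725   0.3075]
  [ 0.1225   0.5475   0.2100]
  [ 0.3500   0.2475   0.6000]
(I − A)⁻¹ = adj(I−A) / det(I−A) ≈
  [   2.0559     1.0252     0.6672]
  [   0.2658     1.1880     0.4557]
  [   0.7594     0.5370     1.3019]
x = (I − A)⁻¹ d = adj(I−A)·d / det(I−A), with det(I−A) = 0.460875:
  x_M = (0.9475·190 + 0.4725·300 + 0.3075·370) / 0.460875 = 435.55 / 0.460875 ≈ 945.05
  x_R = (0.1225·190 + 0.5475·300 + 0.2100·370) / 0.460875 = 265.225 / 0.460875 ≈ 575.48
  x_T = (0.3500·190 + 0.2475·300 + 0.6000·370) / 0.460875 = 362.75 / 0.460875 ≈ 787.09

x_M = 945.05, x_R = 575.48, x_T = 787.09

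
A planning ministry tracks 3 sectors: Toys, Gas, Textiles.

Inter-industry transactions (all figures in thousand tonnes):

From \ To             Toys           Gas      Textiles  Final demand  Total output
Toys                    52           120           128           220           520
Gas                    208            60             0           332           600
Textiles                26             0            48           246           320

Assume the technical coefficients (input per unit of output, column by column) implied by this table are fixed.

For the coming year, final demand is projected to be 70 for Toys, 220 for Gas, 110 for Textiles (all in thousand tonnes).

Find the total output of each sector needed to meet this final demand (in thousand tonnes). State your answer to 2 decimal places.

Technical coefficients a_ij = z_ij / X_j:
  a_11 = 52/520 = 0.10, a_21 = 208/520 = 0.40, a_31 = 26/520 = 0.05
  a_12 = 120/600 = 0.20, a_22 = 60/600 = 0.10, a_32 = 0/600 = 0.00
  a_13 = 128/320 = 0.40, a_23 = 0/320 = 0.00, a_33 = 48/320 = 0.15
I − A =
  [   0.90    -0.20    -0.40]
  [  -0.40     0.90     0.00]
  [  -0.05     0.00     0.85]
Cofactors of I−A, C_ij = (−1)^(i+j)·(minor ij) (rows/columns in the sector order above):
  C_11 = (0.90)(0.85) − (0.00)(0.00) = 0.7650
  C_12 = −[(-0.40)(0.85) − (0.00)(-0.05)] = 0.3400
  C_13 = (-0.40)(0.00) − (0.90)(-0.05) = 0.0450
  C_21 = −[(-0.20)(0.85) − (-0.40)(0.00)] = 0.1700
  C_22 = (0.90)(0.85) − (-0.40)(-0.05) = 0.7450
  C_23 = −[(0.90)(0.00) − (-0.20)(-0.05)] = 0.0100
  C_31 = (-0.20)(0.00) − (-0.40)(0.90) = 0.3600
  C_32 = −[(0.90)(0.00) − (-0.40)(-0.40)] = 0.1600
  C_33 = (0.90)(0.90) − (-0.20)(-0.40) = 0.7300
det(I−A) = Σ_j (I−A)_1j·C_1j = (0.90)(0.7650) + (-0.20)(0.3400) + (-0.40)(0.0450) = 0.6025
adj(I−A) = Cᵀ =
  [ 0.7650   0.1700   0.3600]
  [ 0.3400   0.7450   0.1600]
  [ 0.0450   0.0100   0.7300]
(I − A)⁻¹ = adj(I−A) / det(I−A) ≈
  [   1.2697     0.2822     0.5975]
  [   0.5643     1.2365     0.2656]
  [   0.0747     0.0166     1.2116]
x = (I − A)⁻¹ d = adj(I−A)·d / det(I−A), with det(I−A) = 0.6025:
  x_1 = (0.7650·70 + 0.1700·220 + 0.3600·110) / 0.6025 = 130.55 / 0.6025 ≈ 216.68
  x_2 = (0.3400·70 + 0.7450·220 + 0.1600·110) / 0.6025 = 205.30 / 0.6025 ≈ 340.75
  x_3 = (0.0450·70 + 0.0100·220 + 0.7300·110) / 0.6025 = 85.65 / 0.6025 ≈ 142.16

x_1 = 216.68, x_2 = 340.75, x_3 = 142.16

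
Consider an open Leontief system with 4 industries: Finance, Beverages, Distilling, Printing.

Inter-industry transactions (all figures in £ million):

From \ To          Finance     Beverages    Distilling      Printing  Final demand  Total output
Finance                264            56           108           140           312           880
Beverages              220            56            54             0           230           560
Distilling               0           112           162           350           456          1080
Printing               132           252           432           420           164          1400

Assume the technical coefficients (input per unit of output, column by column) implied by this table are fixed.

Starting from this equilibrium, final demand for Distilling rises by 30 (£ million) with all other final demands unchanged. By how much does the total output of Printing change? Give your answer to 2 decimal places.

Δx_P = 32.95

Technical coefficients a_ij = z_ij / X_j:
  a_FF = 264/880 = 0.30, a_BF = 220/880 = 0.25, a_DF = 0/880 = 0.00, a_PF = 132/880 = 0.15
  a_FB = 56/560 = 0.10, a_BB = 56/560 = 0.10, a_DB = 112/560 = 0.20, a_PB = 252/560 = 0.45
  a_FD = 108/1080 = 0.10, a_BD = 54/1080 = 0.05, a_DD = 162/1080 = 0.15, a_PD = 432/1080 = 0.40
  a_FP = 140/1400 = 0.10, a_BP = 0/1400 = 0.00, a_DP = 350/1400 = 0.25, a_PP = 420/1400 = 0.30
I − A =
  [   0.70    -0.10    -0.10    -0.10]
  [  -0.25     0.90    -0.05     0.00]
  [   0.00    -0.20     0.85    -0.25]
  [  -0.15    -0.45    -0.40     0.70]
Compute the cofactors C_ij = (−1)^(i+j)·(3×3 minor ij) of I−A; the adjugate is their transpose:
adj(I−A) = Cᵀ =
  [ 0.432875   0.121000   0.104750   0.099250]
  [ 0.125625   0.330000   0.051250   0.036250]
  [ 0.096875   0.177500   0.398750   0.156250]
  [ 0.228875   0.339500   0.283250   0.502250]
det(I−A) = Σ_j (I−A)_1j·C_1j = (0.70)(0.432875) + (-0.10)(0.125625) + (-0.10)(0.096875) + (-0.10)(0.228875) = 0.257875
(I − A)⁻¹ = adj(I−A) / det(I−A) ≈
  [   1.6786     0.4692     0.4062     0.3849]
  [   0.4872     1.2797     0.1987     0.1406]
  [   0.3757     0.6883     1.5463     0.6059]
  [   0.8875     1.3165     1.0984     1.9476]
Δx = (I − A)⁻¹ Δd with Δd having +30 in the Distilling component and 0 elsewhere.
So Δx_P = L_PD · (+30), where L_PD = adj(I−A)_PD / det(I−A) = 0.283250 / 0.257875.
Δx_P = 0.283250 × (+30) / 0.257875 = 8.4975 / 0.257875 ≈ 32.95.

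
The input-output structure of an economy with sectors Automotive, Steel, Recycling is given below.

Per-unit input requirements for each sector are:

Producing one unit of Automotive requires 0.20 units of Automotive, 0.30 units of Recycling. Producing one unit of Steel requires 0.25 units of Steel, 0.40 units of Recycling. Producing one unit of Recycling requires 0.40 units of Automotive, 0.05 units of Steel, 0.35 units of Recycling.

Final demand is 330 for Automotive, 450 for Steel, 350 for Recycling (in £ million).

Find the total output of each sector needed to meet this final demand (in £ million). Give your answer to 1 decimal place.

x_1 = 1166.5, x_2 = 700.5, x_3 = 1507.9

I − A =
  [   0.80     0.00    -0.40]
  [   0.00     0.75    -0.05]
  [  -0.30    -0.40     0.65]
Cofactors of I−A, C_ij = (−1)^(i+j)·(minor ij) (rows/columns in the sector order above):
  C_11 = (0.75)(0.65) − (-0.05)(-0.40) = 0.4675
  C_12 = −[(0.00)(0.65) − (-0.05)(-0.30)] = 0.0150
  C_13 = (0.00)(-0.40) − (0.75)(-0.30) = 0.2250
  C_21 = −[(0.00)(0.65) − (-0.40)(-0.40)] = 0.1600
  C_22 = (0.80)(0.65) − (-0.40)(-0.30) = 0.4000
  C_23 = −[(0.80)(-0.40) − (0.00)(-0.30)] = 0.3200
  C_31 = (0.00)(-0.05) − (-0.40)(0.75) = 0.3000
  C_32 = −[(0.80)(-0.05) − (-0.40)(0.00)] = 0.0400
  C_33 = (0.80)(0.75) − (0.00)(0.00) = 0.6000
det(I−A) = Σ_j (I−A)_1j·C_1j = (0.80)(0.4675) + (0.00)(0.0150) + (-0.40)(0.2250) = 0.2840
adj(I−A) = Cᵀ =
  [ 0.4675   0.1600   0.3000]
  [ 0.0150   0.4000   0.0400]
  [ 0.2250   0.3200   0.6000]
(I − A)⁻¹ = adj(I−A) / det(I−A) ≈
  [   1.6461     0.5634     1.0563]
  [   0.0528     1.4085     0.1408]
  [   0.7923     1.1268     2.1127]
x = (I − A)⁻¹ d = adj(I−A)·d / det(I−A), with det(I−A) = 0.2840:
  x_1 = (0.4675·330 + 0.1600·450 + 0.3000·350) / 0.2840 = 331.275 / 0.2840 ≈ 1166.5
  x_2 = (0.0150·330 + 0.4000·450 + 0.0400·350) / 0.2840 = 198.95 / 0.2840 ≈ 700.5
  x_3 = (0.2250·330 + 0.3200·450 + 0.6000·350) / 0.2840 = 428.25 / 0.2840 ≈ 1507.9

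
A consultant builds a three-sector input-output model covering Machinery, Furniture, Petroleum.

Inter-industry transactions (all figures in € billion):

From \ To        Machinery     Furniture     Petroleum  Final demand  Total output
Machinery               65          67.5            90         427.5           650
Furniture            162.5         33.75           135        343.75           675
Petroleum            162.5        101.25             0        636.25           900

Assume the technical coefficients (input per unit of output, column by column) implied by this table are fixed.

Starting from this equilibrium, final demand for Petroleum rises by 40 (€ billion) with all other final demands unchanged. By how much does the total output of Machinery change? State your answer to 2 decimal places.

Δx_1 = 5.65

Technical coefficients a_ij = z_ij / X_j:
  a_11 = 65/650 = 0.10, a_21 = 162.5/650 = 0.25, a_31 = 162.5/650 = 0.25
  a_12 = 67.5/675 = 0.10, a_22 = 33.75/675 = 0.05, a_32 = 101.25/675 = 0.15
  a_13 = 90/900 = 0.10, a_23 = 135/900 = 0.15, a_33 = 0/900 = 0.00
I − A =
  [   0.90    -0.10    -0.10]
  [  -0.25     0.95    -0.15]
  [  -0.25    -0.15     1.00]
Cofactors of I−A, C_ij = (−1)^(i+j)·(minor ij) (rows/columns in the sector order above):
  C_11 = (0.95)(1.00) − (-0.15)(-0.15) = 0.9275
  C_12 = −[(-0.25)(1.00) − (-0.15)(-0.25)] = 0.2875
  C_13 = (-0.25)(-0.15) − (0.95)(-0.25) = 0.2750
  C_21 = −[(-0.10)(1.00) − (-0.10)(-0.15)] = 0.1150
  C_22 = (0.90)(1.00) − (-0.10)(-0.25) = 0.8750
  C_23 = −[(0.90)(-0.15) − (-0.10)(-0.25)] = 0.1600
  C_31 = (-0.10)(-0.15) − (-0.10)(0.95) = 0.1100
  C_32 = −[(0.90)(-0.15) − (-0.10)(-0.25)] = 0.1600
  C_33 = (0.90)(0.95) − (-0.10)(-0.25) = 0.8300
det(I−A) = Σ_j (I−A)_1j·C_1j = (0.90)(0.9275) + (-0.10)(0.2875) + (-0.10)(0.2750) = 0.7785
adj(I−A) = Cᵀ =
  [ 0.9275   0.1150   0.1100]
  [ 0.2875   0.8750   0.1600]
  [ 0.2750   0.1600   0.8300]
(I − A)⁻¹ = adj(I−A) / det(I−A) ≈
  [   1.1914     0.1477     0.1413]
  [   0.3693     1.1240     0.2055]
  [   0.3532     0.2055     1.0662]
Δx = (I − A)⁻¹ Δd with Δd having +40 in the Petroleum component and 0 elsewhere.
So Δx_1 = L_13 · (+40), where L_13 = adj(I−A)_13 / det(I−A) = 0.1100 / 0.7785.
Δx_1 = 0.1100 × (+40) / 0.7785 = 4.40 / 0.7785 ≈ 5.65.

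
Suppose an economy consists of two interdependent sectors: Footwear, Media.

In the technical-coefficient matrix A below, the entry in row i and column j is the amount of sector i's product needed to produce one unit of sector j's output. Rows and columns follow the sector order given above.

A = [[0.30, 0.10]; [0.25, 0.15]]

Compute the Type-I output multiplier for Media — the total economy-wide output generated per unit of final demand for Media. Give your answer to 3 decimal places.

m_M = 1.404

I − A =
  [   0.70    -0.10]
  [  -0.25     0.85]
det(I−A) = (0.70)(0.85) − (-0.10)(-0.25) = 0.5700
adj(I−A) = [[0.85, 0.10], [0.25, 0.70]]
(I − A)⁻¹ = adj(I−A) / det(I−A) ≈
  [   1.4912     0.1754]
  [   0.4386     1.2281]
The output multiplier for sector j is the column-j sum of the Leontief inverse (I − A)⁻¹ = adj(I−A) / det(I−A).
Column M of adj(I−A): (0.10, 0.70); det(I−A) = 0.5700.
m_M = (0.10 + 0.70) / 0.5700 = 0.80 / 0.5700 ≈ 1.404.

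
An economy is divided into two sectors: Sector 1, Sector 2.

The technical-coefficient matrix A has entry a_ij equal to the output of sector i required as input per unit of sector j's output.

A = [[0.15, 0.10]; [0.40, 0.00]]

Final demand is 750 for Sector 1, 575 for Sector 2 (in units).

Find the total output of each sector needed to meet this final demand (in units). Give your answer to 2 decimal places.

x_1 = 996.91, x_2 = 973.77

I − A =
  [   0.85    -0.10]
  [  -0.40     1.00]
det(I−A) = (0.85)(1.00) − (-0.10)(-0.40) = 0.8100
adj(I−A) = [[1.00, 0.10], [0.40, 0.85]]
(I − A)⁻¹ = adj(I−A) / det(I−A) ≈
  [   1.2346     0.1235]
  [   0.4938     1.0494]
x = (I − A)⁻¹ d = adj(I−A)·d / det(I−A), with det(I−A) = 0.8100:
  x_1 = (1.00·750 + 0.10·575) / 0.8100 = 807.50 / 0.8100 ≈ 996.91
  x_2 = (0.40·750 + 0.85·575) / 0.8100 = 788.75 / 0.8100 ≈ 973.77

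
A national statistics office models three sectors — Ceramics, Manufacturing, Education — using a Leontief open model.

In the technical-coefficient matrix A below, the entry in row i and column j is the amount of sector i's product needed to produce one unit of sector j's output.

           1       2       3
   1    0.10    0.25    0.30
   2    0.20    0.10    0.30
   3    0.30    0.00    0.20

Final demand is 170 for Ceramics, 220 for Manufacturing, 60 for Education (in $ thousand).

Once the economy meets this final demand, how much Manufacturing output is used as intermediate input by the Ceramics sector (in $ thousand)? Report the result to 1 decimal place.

I − A =
  [   0.90    -0.25    -0.30]
  [  -0.20     0.90    -0.30]
  [  -0.30     0.00     0.80]
Cofactors of I−A, C_ij = (−1)^(i+j)·(minor ij) (rows/columns in the sector order above):
  C_11 = (0.90)(0.80) − (-0.30)(0.00) = 0.7200
  C_12 = −[(-0.20)(0.80) − (-0.30)(-0.30)] = 0.2500
  C_13 = (-0.20)(0.00) − (0.90)(-0.30) = 0.2700
  C_21 = −[(-0.25)(0.80) − (-0.30)(0.00)] = 0.2000
  C_22 = (0.90)(0.80) − (-0.30)(-0.30) = 0.6300
  C_23 = −[(0.90)(0.00) − (-0.25)(-0.30)] = 0.0750
  C_31 = (-0.25)(-0.30) − (-0.30)(0.90) = 0.3450
  C_32 = −[(0.90)(-0.30) − (-0.30)(-0.20)] = 0.3300
  C_33 = (0.90)(0.90) − (-0.25)(-0.20) = 0.7600
det(I−A) = Σ_j (I−A)_1j·C_1j = (0.90)(0.7200) + (-0.25)(0.2500) + (-0.30)(0.2700) = 0.5045
adj(I−A) = Cᵀ =
  [ 0.7200   0.2000   0.3450]
  [ 0.2500   0.6300   0.3300]
  [ 0.2700   0.0750   0.7600]
(I − A)⁻¹ = adj(I−A) / det(I−A) ≈
  [   1.4272     0.3964     0.6838]
  [   0.4955     1.2488     0.6541]
  [   0.5352     0.1487     1.5064]
First solve x = (I − A)⁻¹ d = adj(I−A)·d / det(I−A); in particular x_1 = (0.7200·170 + 0.2000·220 + 0.3450·60) / 0.5045 = 187.10 / 0.5045 ≈ 370.862.
Intermediate flow from 2 to 1: z_21 = a_21 · x_1 = 0.20 × 187.10 / 0.5045 = 37.42 / 0.5045 ≈ 74.2.

z_21 = 74.2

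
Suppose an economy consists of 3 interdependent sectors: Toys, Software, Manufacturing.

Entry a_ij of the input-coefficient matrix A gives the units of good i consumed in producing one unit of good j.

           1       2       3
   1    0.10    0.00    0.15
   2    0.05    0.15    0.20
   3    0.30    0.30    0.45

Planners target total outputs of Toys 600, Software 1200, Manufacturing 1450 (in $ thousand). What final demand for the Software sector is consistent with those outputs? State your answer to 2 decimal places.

d_2 = 700.00

I − A =
  [   0.90     0.00    -0.15]
  [  -0.05     0.85    -0.20]
  [  -0.30    -0.30     0.55]
d = (I − A) x:
  d_1 = (+0.90)·600 + (+0.00)·1200 + (-0.15)·1450 = 322.50
  d_2 = (-0.05)·600 + (+0.85)·1200 + (-0.20)·1450 = 700.00
  d_3 = (-0.30)·600 + (-0.30)·1200 + (+0.55)·1450 = 257.50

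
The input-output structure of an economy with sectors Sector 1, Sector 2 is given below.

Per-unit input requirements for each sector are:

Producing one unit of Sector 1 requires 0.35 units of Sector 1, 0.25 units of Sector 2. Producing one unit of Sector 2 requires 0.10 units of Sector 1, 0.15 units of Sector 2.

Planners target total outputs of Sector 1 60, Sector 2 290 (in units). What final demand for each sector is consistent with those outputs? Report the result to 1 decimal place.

d_1 = 10.0, d_2 = 231.5

I − A =
  [   0.65    -0.10]
  [  -0.25     0.85]
d = (I − A) x:
  d_1 = (+0.65)·60 + (-0.10)·290 = 10.0
  d_2 = (-0.25)·60 + (+0.85)·290 = 231.5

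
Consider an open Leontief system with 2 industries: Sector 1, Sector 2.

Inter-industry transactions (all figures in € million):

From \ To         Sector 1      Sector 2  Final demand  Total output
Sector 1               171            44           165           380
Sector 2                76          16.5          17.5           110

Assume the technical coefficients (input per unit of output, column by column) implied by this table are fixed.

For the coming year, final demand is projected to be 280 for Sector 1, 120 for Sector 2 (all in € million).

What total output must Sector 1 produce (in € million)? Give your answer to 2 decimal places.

Technical coefficients a_ij = z_ij / X_j:
  a_11 = 171/380 = 0.45, a_21 = 76/380 = 0.20
  a_12 = 44/110 = 0.40, a_22 = 16.5/110 = 0.15
I − A =
  [   0.55    -0.40]
  [  -0.20     0.85]
det(I−A) = (0.55)(0.85) − (-0.40)(-0.20) = 0.3875
adj(I−A) = [[0.85, 0.40], [0.20, 0.55]]
(I − A)⁻¹ = adj(I−A) / det(I−A) ≈
  [   2.1935     1.0323]
  [   0.5161     1.4194]
x = (I − A)⁻¹ d = adj(I−A)·d / det(I−A), with det(I−A) = 0.3875:
  x_1 = (0.85·280 + 0.40·120) / 0.3875 = 286.00 / 0.3875 ≈ 738.06
  x_2 = (0.20·280 + 0.55·120) / 0.3875 = 122.00 / 0.3875 ≈ 314.84

x_1 = 738.06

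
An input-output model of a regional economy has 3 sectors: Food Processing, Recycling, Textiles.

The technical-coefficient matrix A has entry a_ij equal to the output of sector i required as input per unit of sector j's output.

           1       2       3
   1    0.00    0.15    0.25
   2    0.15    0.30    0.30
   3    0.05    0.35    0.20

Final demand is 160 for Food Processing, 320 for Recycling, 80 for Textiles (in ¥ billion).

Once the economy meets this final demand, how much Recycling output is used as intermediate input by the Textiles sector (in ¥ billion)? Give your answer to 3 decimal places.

z_23 = 132.679

I − A =
  [   1.00    -0.15    -0.25]
  [  -0.15     0.70    -0.30]
  [  -0.05    -0.35     0.80]
Cofactors of I−A, C_ij = (−1)^(i+j)·(minor ij) (rows/columns in the sector order above):
  C_11 = (0.70)(0.80) − (-0.30)(-0.35) = 0.4550
  C_12 = −[(-0.15)(0.80) − (-0.30)(-0.05)] = 0.1350
  C_13 = (-0.15)(-0.35) − (0.70)(-0.05) = 0.0875
  C_21 = −[(-0.15)(0.80) − (-0.25)(-0.35)] = 0.2075
  C_22 = (1.00)(0.80) − (-0.25)(-0.05) = 0.7875
  C_23 = −[(1.00)(-0.35) − (-0.15)(-0.05)] = 0.3575
  C_31 = (-0.15)(-0.30) − (-0.25)(0.70) = 0.2200
  C_32 = −[(1.00)(-0.30) − (-0.25)(-0.15)] = 0.3375
  C_33 = (1.00)(0.70) − (-0.15)(-0.15) = 0.6775
det(I−A) = Σ_j (I−A)_1j·C_1j = (1.00)(0.4550) + (-0.15)(0.1350) + (-0.25)(0.0875) = 0.412875
adj(I−A) = Cᵀ =
  [ 0.4550   0.2075   0.2200]
  [ 0.1350   0.7875   0.3375]
  [ 0.0875   0.3575   0.6775]
(I − A)⁻¹ = adj(I−A) / det(I−A) ≈
  [   1.1020     0.5026     0.5328]
  [   0.3270     1.9074     0.8174]
  [   0.2119     0.8659     1.6409]
First solve x = (I − A)⁻¹ d = adj(I−A)·d / det(I−A); in particular x_3 = (0.0875·160 + 0.3575·320 + 0.6775·80) / 0.412875 = 182.60 / 0.412875 ≈ 442.26461.
Intermediate flow from 2 to 3: z_23 = a_23 · x_3 = 0.30 × 182.60 / 0.412875 = 54.78 / 0.412875 ≈ 132.679.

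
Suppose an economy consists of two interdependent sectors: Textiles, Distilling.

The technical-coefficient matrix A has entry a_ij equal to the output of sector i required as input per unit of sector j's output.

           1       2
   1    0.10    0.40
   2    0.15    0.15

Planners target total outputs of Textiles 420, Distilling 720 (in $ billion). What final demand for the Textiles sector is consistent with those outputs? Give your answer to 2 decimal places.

I − A =
  [   0.90    -0.40]
  [  -0.15     0.85]
d = (I − A) x:
  d_1 = (+0.90)·420 + (-0.40)·720 = 90.00
  d_2 = (-0.15)·420 + (+0.85)·720 = 549.00

d_1 = 90.00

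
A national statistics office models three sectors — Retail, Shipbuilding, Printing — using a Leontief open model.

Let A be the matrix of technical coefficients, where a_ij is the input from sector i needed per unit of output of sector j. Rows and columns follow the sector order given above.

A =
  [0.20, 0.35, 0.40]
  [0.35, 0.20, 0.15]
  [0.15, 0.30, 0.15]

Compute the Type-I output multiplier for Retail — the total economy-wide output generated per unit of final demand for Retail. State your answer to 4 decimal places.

m_R = 3.8562

I − A =
  [   0.80    -0.35    -0.40]
  [  -0.35     0.80    -0.15]
  [  -0.15    -0.30     0.85]
Cofactors of I−A, C_ij = (−1)^(i+j)·(minor ij) (rows/columns in the sector order above):
  C_11 = (0.80)(0.85) − (-0.15)(-0.30) = 0.6350
  C_12 = −[(-0.35)(0.85) − (-0.15)(-0.15)] = 0.3200
  C_13 = (-0.35)(-0.30) − (0.80)(-0.15) = 0.2250
  C_21 = −[(-0.35)(0.85) − (-0.40)(-0.30)] = 0.4175
  C_22 = (0.80)(0.85) − (-0.40)(-0.15) = 0.6200
  C_23 = −[(0.80)(-0.30) − (-0.35)(-0.15)] = 0.2925
  C_31 = (-0.35)(-0.15) − (-0.40)(0.80) = 0.3725
  C_32 = −[(0.80)(-0.15) − (-0.40)(-0.35)] = 0.2600
  C_33 = (0.80)(0.80) − (-0.35)(-0.35) = 0.5175
det(I−A) = Σ_j (I−A)_1j·C_1j = (0.80)(0.6350) + (-0.35)(0.3200) + (-0.40)(0.2250) = 0.3060
adj(I−A) = Cᵀ =
  [ 0.6350   0.4175   0.3725]
  [ 0.3200   0.6200   0.2600]
  [ 0.2250   0.2925   0.5175]
(I − A)⁻¹ = adj(I−A) / det(I−A) ≈
  [   2.07516     1.36438     1.21732]
  [   1.04575     2.02614     0.84967]
  [   0.73529     0.95588     1.69118]
The output multiplier for sector j is the column-j sum of the Leontief inverse (I − A)⁻¹ = adj(I−A) / det(I−A).
Column R of adj(I−A): (0.6350, 0.3200, 0.2250); det(I−A) = 0.3060.
m_R = (0.6350 + 0.3200 + 0.2250) / 0.3060 = 1.18 / 0.3060 ≈ 3.8562.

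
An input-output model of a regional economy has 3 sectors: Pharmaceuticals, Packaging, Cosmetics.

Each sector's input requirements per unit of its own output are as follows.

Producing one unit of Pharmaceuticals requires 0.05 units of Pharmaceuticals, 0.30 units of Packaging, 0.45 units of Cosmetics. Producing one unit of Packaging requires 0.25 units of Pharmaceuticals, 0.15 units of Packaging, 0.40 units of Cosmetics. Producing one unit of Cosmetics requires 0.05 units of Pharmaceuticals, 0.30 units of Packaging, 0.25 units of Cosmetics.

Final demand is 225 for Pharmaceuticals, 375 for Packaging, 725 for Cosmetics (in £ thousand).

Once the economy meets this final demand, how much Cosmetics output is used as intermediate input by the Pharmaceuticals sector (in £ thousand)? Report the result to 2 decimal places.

I − A =
  [   0.95    -0.25    -0.05]
  [  -0.30     0.85    -0.30]
  [  -0.45    -0.40     0.75]
Cofactors of I−A, C_ij = (−1)^(i+j)·(minor ij) (rows/columns in the sector order above):
  C_11 = (0.85)(0.75) − (-0.30)(-0.40) = 0.5175
  C_12 = −[(-0.30)(0.75) − (-0.30)(-0.45)] = 0.3600
  C_13 = (-0.30)(-0.40) − (0.85)(-0.45) = 0.5025
  C_21 = −[(-0.25)(0.75) − (-0.05)(-0.40)] = 0.2075
  C_22 = (0.95)(0.75) − (-0.05)(-0.45) = 0.6900
  C_23 = −[(0.95)(-0.40) − (-0.25)(-0.45)] = 0.4925
  C_31 = (-0.25)(-0.30) − (-0.05)(0.85) = 0.1175
  C_32 = −[(0.95)(-0.30) − (-0.05)(-0.30)] = 0.3000
  C_33 = (0.95)(0.85) − (-0.25)(-0.30) = 0.7325
det(I−A) = Σ_j (I−A)_1j·C_1j = (0.95)(0.5175) + (-0.25)(0.3600) + (-0.05)(0.5025) = 0.3765
adj(I−A) = Cᵀ =
  [ 0.5175   0.2075   0.1175]
  [ 0.3600   0.6900   0.3000]
  [ 0.5025   0.4925   0.7325]
(I − A)⁻¹ = adj(I−A) / det(I−A) ≈
  [   1.3745     0.5511     0.3121]
  [   0.9562     1.8327     0.7968]
  [   1.3347     1.3081     1.9456]
First solve x = (I − A)⁻¹ d = adj(I−A)·d / det(I−A); in particular x_1 = (0.5175·225 + 0.2075·375 + 0.1175·725) / 0.3765 = 279.4375 / 0.3765 ≈ 742.1979.
Intermediate flow from 3 to 1: z_31 = a_31 · x_1 = 0.45 × 279.4375 / 0.3765 = 125.746875 / 0.3765 ≈ 333.99.

z_31 = 333.99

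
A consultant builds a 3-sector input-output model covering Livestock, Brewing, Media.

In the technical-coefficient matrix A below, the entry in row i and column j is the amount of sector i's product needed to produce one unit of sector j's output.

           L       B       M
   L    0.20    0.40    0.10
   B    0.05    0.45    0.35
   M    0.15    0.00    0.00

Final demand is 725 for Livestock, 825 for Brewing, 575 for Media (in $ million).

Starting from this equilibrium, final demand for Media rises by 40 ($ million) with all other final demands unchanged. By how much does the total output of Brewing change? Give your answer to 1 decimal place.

I − A =
  [   0.80    -0.40    -0.10]
  [  -0.05     0.55    -0.35]
  [  -0.15     0.00     1.00]
Cofactors of I−A, C_ij = (−1)^(i+j)·(minor ij) (rows/columns in the sector order above):
  C_11 = (0.55)(1.00) − (-0.35)(0.00) = 0.5500
  C_12 = −[(-0.05)(1.00) − (-0.35)(-0.15)] = 0.1025
  C_13 = (-0.05)(0.00) − (0.55)(-0.15) = 0.0825
  C_21 = −[(-0.40)(1.00) − (-0.10)(0.00)] = 0.4000
  C_22 = (0.80)(1.00) − (-0.10)(-0.15) = 0.7850
  C_23 = −[(0.80)(0.00) − (-0.40)(-0.15)] = 0.0600
  C_31 = (-0.40)(-0.35) − (-0.10)(0.55) = 0.1950
  C_32 = −[(0.80)(-0.35) − (-0.10)(-0.05)] = 0.2850
  C_33 = (0.80)(0.55) − (-0.40)(-0.05) = 0.4200
det(I−A) = Σ_j (I−A)_1j·C_1j = (0.80)(0.5500) + (-0.40)(0.1025) + (-0.10)(0.0825) = 0.39075
adj(I−A) = Cᵀ =
  [ 0.5500   0.4000   0.1950]
  [ 0.1025   0.7850   0.2850]
  [ 0.0825   0.0600   0.4200]
(I − A)⁻¹ = adj(I−A) / det(I−A) ≈
  [   1.4075     1.0237     0.4990]
  [   0.2623     2.0090     0.7294]
  [   0.2111     0.1536     1.0749]
Δx = (I − A)⁻¹ Δd with Δd having +40 in the Media component and 0 elsewhere.
So Δx_B = L_BM · (+40), where L_BM = adj(I−A)_BM / det(I−A) = 0.2850 / 0.39075.
Δx_B = 0.2850 × (+40) / 0.39075 = 11.40 / 0.39075 ≈ 29.2.

Δx_B = 29.2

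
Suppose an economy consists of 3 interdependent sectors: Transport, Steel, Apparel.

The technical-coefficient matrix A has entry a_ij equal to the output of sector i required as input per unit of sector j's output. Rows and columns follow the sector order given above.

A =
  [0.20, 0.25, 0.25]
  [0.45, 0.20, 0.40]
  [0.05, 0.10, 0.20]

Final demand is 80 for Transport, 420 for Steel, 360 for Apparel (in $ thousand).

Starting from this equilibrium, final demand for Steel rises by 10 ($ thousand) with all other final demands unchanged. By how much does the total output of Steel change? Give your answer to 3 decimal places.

I − A =
  [   0.80    -0.25    -0.25]
  [  -0.45     0.80    -0.40]
  [  -0.05    -0.10     0.80]
Cofactors of I−A, C_ij = (−1)^(i+j)·(minor ij) (rows/columns in the sector order above):
  C_11 = (0.80)(0.80) − (-0.40)(-0.10) = 0.6000
  C_12 = −[(-0.45)(0.80) − (-0.40)(-0.05)] = 0.3800
  C_13 = (-0.45)(-0.10) − (0.80)(-0.05) = 0.0850
  C_21 = −[(-0.25)(0.80) − (-0.25)(-0.10)] = 0.2250
  C_22 = (0.80)(0.80) − (-0.25)(-0.05) = 0.6275
  C_23 = −[(0.80)(-0.10) − (-0.25)(-0.05)] = 0.0925
  C_31 = (-0.25)(-0.40) − (-0.25)(0.80) = 0.3000
  C_32 = −[(0.80)(-0.40) − (-0.25)(-0.45)] = 0.4325
  C_33 = (0.80)(0.80) − (-0.25)(-0.45) = 0.5275
det(I−A) = Σ_j (I−A)_1j·C_1j = (0.80)(0.6000) + (-0.25)(0.3800) + (-0.25)(0.0850) = 0.36375
adj(I−A) = Cᵀ =
  [ 0.6000   0.2250   0.3000]
  [ 0.3800   0.6275   0.4325]
  [ 0.0850   0.0925   0.5275]
(I − A)⁻¹ = adj(I−A) / det(I−A) ≈
  [   1.6495     0.6186     0.8247]
  [   1.0447     1.7251     1.1890]
  [   0.2337     0.2543     1.4502]
Δx = (I − A)⁻¹ Δd with Δd having +10 in the Steel component and 0 elsewhere.
So Δx_2 = L_22 · (+10), where L_22 = adj(I−A)_22 / det(I−A) = 0.6275 / 0.36375.
Δx_2 = 0.6275 × (+10) / 0.36375 = 6.275 / 0.36375 ≈ 17.251.

Δx_2 = 17.251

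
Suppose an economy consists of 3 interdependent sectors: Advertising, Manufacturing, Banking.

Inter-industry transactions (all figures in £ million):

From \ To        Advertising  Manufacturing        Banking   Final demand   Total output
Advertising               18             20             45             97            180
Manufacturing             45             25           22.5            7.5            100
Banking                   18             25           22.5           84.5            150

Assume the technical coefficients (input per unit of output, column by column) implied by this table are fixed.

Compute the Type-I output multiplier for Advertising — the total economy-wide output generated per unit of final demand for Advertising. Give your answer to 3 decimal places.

Technical coefficients a_ij = z_ij / X_j:
  a_11 = 18/180 = 0.10, a_21 = 45/180 = 0.25, a_31 = 18/180 = 0.10
  a_12 = 20/100 = 0.20, a_22 = 25/100 = 0.25, a_32 = 25/100 = 0.25
  a_13 = 45/150 = 0.30, a_23 = 22.5/150 = 0.15, a_33 = 22.5/150 = 0.15
I − A =
  [   0.90    -0.20    -0.30]
  [  -0.25     0.75    -0.15]
  [  -0.10    -0.25     0.85]
Cofactors of I−A, C_ij = (−1)^(i+j)·(minor ij) (rows/columns in the sector order above):
  C_11 = (0.75)(0.85) − (-0.15)(-0.25) = 0.6000
  C_12 = −[(-0.25)(0.85) − (-0.15)(-0.10)] = 0.2275
  C_13 = (-0.25)(-0.25) − (0.75)(-0.10) = 0.1375
  C_21 = −[(-0.20)(0.85) − (-0.30)(-0.25)] = 0.2450
  C_22 = (0.90)(0.85) − (-0.30)(-0.10) = 0.7350
  C_23 = −[(0.90)(-0.25) − (-0.20)(-0.10)] = 0.2450
  C_31 = (-0.20)(-0.15) − (-0.30)(0.75) = 0.2550
  C_32 = −[(0.90)(-0.15) − (-0.30)(-0.25)] = 0.2100
  C_33 = (0.90)(0.75) − (-0.20)(-0.25) = 0.6250
det(I−A) = Σ_j (I−A)_1j·C_1j = (0.90)(0.6000) + (-0.20)(0.2275) + (-0.30)(0.1375) = 0.45325
adj(I−A) = Cᵀ =
  [ 0.6000   0.2450   0.2550]
  [ 0.2275   0.7350   0.2100]
  [ 0.1375   0.2450   0.6250]
(I − A)⁻¹ = adj(I−A) / det(I−A) ≈
  [   1.3238     0.5405     0.5626]
  [   0.5019     1.6216     0.4633]
  [   0.3034     0.5405     1.3789]
The output multiplier for sector j is the column-j sum of the Leontief inverse (I − A)⁻¹ = adj(I−A) / det(I−A).
Column 1 of adj(I−A): (0.6000, 0.2275, 0.1375); det(I−A) = 0.45325.
m_1 = (0.6000 + 0.2275 + 0.1375) / 0.45325 = 0.965 / 0.45325 ≈ 2.129.

m_1 = 2.129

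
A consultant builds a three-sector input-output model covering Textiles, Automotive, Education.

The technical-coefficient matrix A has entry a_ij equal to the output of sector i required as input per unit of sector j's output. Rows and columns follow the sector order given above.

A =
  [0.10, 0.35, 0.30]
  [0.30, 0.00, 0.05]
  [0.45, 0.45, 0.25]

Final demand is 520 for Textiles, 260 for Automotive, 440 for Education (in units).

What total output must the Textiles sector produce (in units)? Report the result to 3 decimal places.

x_1 = 1582.553

I − A =
  [   0.90    -0.35    -0.30]
  [  -0.30     1.00    -0.05]
  [  -0.45    -0.45     0.75]
Cofactors of I−A, C_ij = (−1)^(i+j)·(minor ij) (rows/columns in the sector order above):
  C_11 = (1.00)(0.75) − (-0.05)(-0.45) = 0.7275
  C_12 = −[(-0.30)(0.75) − (-0.05)(-0.45)] = 0.2475
  C_13 = (-0.30)(-0.45) − (1.00)(-0.45) = 0.5850
  C_21 = −[(-0.35)(0.75) − (-0.30)(-0.45)] = 0.3975
  C_22 = (0.90)(0.75) − (-0.30)(-0.45) = 0.5400
  C_23 = −[(0.90)(-0.45) − (-0.35)(-0.45)] = 0.5625
  C_31 = (-0.35)(-0.05) − (-0.30)(1.00) = 0.3175
  C_32 = −[(0.90)(-0.05) − (-0.30)(-0.30)] = 0.1350
  C_33 = (0.90)(1.00) − (-0.35)(-0.30) = 0.7950
det(I−A) = Σ_j (I−A)_1j·C_1j = (0.90)(0.7275) + (-0.35)(0.2475) + (-0.30)(0.5850) = 0.392625
adj(I−A) = Cᵀ =
  [ 0.7275   0.3975   0.3175]
  [ 0.2475   0.5400   0.1350]
  [ 0.5850   0.5625   0.7950]
(I − A)⁻¹ = adj(I−A) / det(I−A) ≈
  [   1.8529     1.0124     0.8087]
  [   0.6304     1.3754     0.3438]
  [   1.4900     1.4327     2.0248]
x = (I − A)⁻¹ d = adj(I−A)·d / det(I−A), with det(I−A) = 0.392625:
  x_1 = (0.7275·520 + 0.3975·260 + 0.3175·440) / 0.392625 = 621.35 / 0.392625 ≈ 1582.553
  x_2 = (0.2475·520 + 0.5400·260 + 0.1350·440) / 0.392625 = 328.50 / 0.392625 ≈ 836.676
  x_3 = (0.5850·520 + 0.5625·260 + 0.7950·440) / 0.392625 = 800.25 / 0.392625 ≈ 2038.204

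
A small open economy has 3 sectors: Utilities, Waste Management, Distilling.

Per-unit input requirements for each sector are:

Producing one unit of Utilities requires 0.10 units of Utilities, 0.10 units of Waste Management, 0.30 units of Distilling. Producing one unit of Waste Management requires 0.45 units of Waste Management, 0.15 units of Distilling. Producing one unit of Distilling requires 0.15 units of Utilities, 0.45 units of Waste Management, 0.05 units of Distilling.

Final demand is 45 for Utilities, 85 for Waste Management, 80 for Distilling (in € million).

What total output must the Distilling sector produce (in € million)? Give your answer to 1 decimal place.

x_3 = 154.7

I − A =
  [   0.90     0.00    -0.15]
  [  -0.10     0.55    -0.45]
  [  -0.30    -0.15     0.95]
Cofactors of I−A, C_ij = (−1)^(i+j)·(minor ij) (rows/columns in the sector order above):
  C_11 = (0.55)(0.95) − (-0.45)(-0.15) = 0.4550
  C_12 = −[(-0.10)(0.95) − (-0.45)(-0.30)] = 0.2300
  C_13 = (-0.10)(-0.15) − (0.55)(-0.30) = 0.1800
  C_21 = −[(0.00)(0.95) − (-0.15)(-0.15)] = 0.0225
  C_22 = (0.90)(0.95) − (-0.15)(-0.30) = 0.8100
  C_23 = −[(0.90)(-0.15) − (0.00)(-0.30)] = 0.1350
  C_31 = (0.00)(-0.45) − (-0.15)(0.55) = 0.0825
  C_32 = −[(0.90)(-0.45) − (-0.15)(-0.10)] = 0.4200
  C_33 = (0.90)(0.55) − (0.00)(-0.10) = 0.4950
det(I−A) = Σ_j (I−A)_1j·C_1j = (0.90)(0.4550) + (0.00)(0.2300) + (-0.15)(0.1800) = 0.3825
adj(I−A) = Cᵀ =
  [ 0.4550   0.0225   0.0825]
  [ 0.2300   0.8100   0.4200]
  [ 0.1800   0.1350   0.4950]
(I − A)⁻¹ = adj(I−A) / det(I−A) ≈
  [   1.1895     0.0588     0.2157]
  [   0.6013     2.1176     1.0980]
  [   0.4706     0.3529     1.2941]
x = (I − A)⁻¹ d = adj(I−A)·d / det(I−A), with det(I−A) = 0.3825:
  x_1 = (0.4550·45 + 0.0225·85 + 0.0825·80) / 0.3825 = 28.9875 / 0.3825 ≈ 75.8
  x_2 = (0.2300·45 + 0.8100·85 + 0.4200·80) / 0.3825 = 112.80 / 0.3825 ≈ 294.9
  x_3 = (0.1800·45 + 0.1350·85 + 0.4950·80) / 0.3825 = 59.175 / 0.3825 ≈ 154.7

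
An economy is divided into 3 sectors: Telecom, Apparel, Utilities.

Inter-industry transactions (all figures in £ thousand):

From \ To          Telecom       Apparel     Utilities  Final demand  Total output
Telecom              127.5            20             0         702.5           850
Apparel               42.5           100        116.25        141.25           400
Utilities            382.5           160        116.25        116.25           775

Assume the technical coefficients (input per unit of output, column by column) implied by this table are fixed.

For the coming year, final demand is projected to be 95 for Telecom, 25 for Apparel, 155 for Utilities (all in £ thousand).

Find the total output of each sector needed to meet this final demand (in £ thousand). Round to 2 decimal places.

x_1 = 117.62, x_2 = 99.46, x_3 = 291.42

Technical coefficients a_ij = z_ij / X_j:
  a_11 = 127.5/850 = 0.15, a_21 = 42.5/850 = 0.05, a_31 = 382.5/850 = 0.45
  a_12 = 20/400 = 0.05, a_22 = 100/400 = 0.25, a_32 = 160/400 = 0.40
  a_13 = 0/775 = 0.00, a_23 = 116.25/775 = 0.15, a_33 = 116.25/775 = 0.15
I − A =
  [   0.85    -0.05     0.00]
  [  -0.05     0.75    -0.15]
  [  -0.45    -0.40     0.85]
Cofactors of I−A, C_ij = (−1)^(i+j)·(minor ij) (rows/columns in the sector order above):
  C_11 = (0.75)(0.85) − (-0.15)(-0.40) = 0.5775
  C_12 = −[(-0.05)(0.85) − (-0.15)(-0.45)] = 0.1100
  C_13 = (-0.05)(-0.40) − (0.75)(-0.45) = 0.3575
  C_21 = −[(-0.05)(0.85) − (0.00)(-0.40)] = 0.0425
  C_22 = (0.85)(0.85) − (0.00)(-0.45) = 0.7225
  C_23 = −[(0.85)(-0.40) − (-0.05)(-0.45)] = 0.3625
  C_31 = (-0.05)(-0.15) − (0.00)(0.75) = 0.0075
  C_32 = −[(0.85)(-0.15) − (0.00)(-0.05)] = 0.1275
  C_33 = (0.85)(0.75) − (-0.05)(-0.05) = 0.6350
det(I−A) = Σ_j (I−A)_1j·C_1j = (0.85)(0.5775) + (-0.05)(0.1100) + (0.00)(0.3575) = 0.485375
adj(I−A) = Cᵀ =
  [ 0.5775   0.0425   0.0075]
  [ 0.1100   0.7225   0.1275]
  [ 0.3575   0.3625   0.6350]
(I − A)⁻¹ = adj(I−A) / det(I−A) ≈
  [   1.1898     0.0876     0.0155]
  [   0.2266     1.4885     0.2627]
  [   0.7365     0.7468     1.3083]
x = (I − A)⁻¹ d = adj(I−A)·d / det(I−A), with det(I−A) = 0.485375:
  x_1 = (0.5775·95 + 0.0425·25 + 0.0075·155) / 0.485375 = 57.0875 / 0.485375 ≈ 117.62
  x_2 = (0.1100·95 + 0.7225·25 + 0.1275·155) / 0.485375 = 48.275 / 0.485375 ≈ 99.46
  x_3 = (0.3575·95 + 0.3625·25 + 0.6350·155) / 0.485375 = 141.45 / 0.485375 ≈ 291.42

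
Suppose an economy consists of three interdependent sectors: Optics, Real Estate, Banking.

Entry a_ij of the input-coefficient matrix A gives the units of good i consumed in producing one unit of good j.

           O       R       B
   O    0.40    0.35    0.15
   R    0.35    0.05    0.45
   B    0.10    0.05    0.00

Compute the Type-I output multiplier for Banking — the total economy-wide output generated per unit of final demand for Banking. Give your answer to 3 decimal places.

I − A =
  [   0.60    -0.35    -0.15]
  [  -0.35     0.95    -0.45]
  [  -0.10    -0.05     1.00]
Cofactors of I−A, C_ij = (−1)^(i+j)·(minor ij) (rows/columns in the sector order above):
  C_11 = (0.95)(1.00) − (-0.45)(-0.05) = 0.9275
  C_12 = −[(-0.35)(1.00) − (-0.45)(-0.10)] = 0.3950
  C_13 = (-0.35)(-0.05) − (0.95)(-0.10) = 0.1125
  C_21 = −[(-0.35)(1.00) − (-0.15)(-0.05)] = 0.3575
  C_22 = (0.60)(1.00) − (-0.15)(-0.10) = 0.5850
  C_23 = −[(0.60)(-0.05) − (-0.35)(-0.10)] = 0.0650
  C_31 = (-0.35)(-0.45) − (-0.15)(0.95) = 0.3000
  C_32 = −[(0.60)(-0.45) − (-0.15)(-0.35)] = 0.3225
  C_33 = (0.60)(0.95) − (-0.35)(-0.35) = 0.4475
det(I−A) = Σ_j (I−A)_1j·C_1j = (0.60)(0.9275) + (-0.35)(0.3950) + (-0.15)(0.1125) = 0.401375
adj(I−A) = Cᵀ =
  [ 0.9275   0.3575   0.3000]
  [ 0.3950   0.5850   0.3225]
  [ 0.1125   0.0650   0.4475]
(I − A)⁻¹ = adj(I−A) / det(I−A) ≈
  [   2.3108     0.8907     0.7474]
  [   0.9841     1.4575     0.8035]
  [   0.2803     0.1619     1.1149]
The output multiplier for sector j is the column-j sum of the Leontief inverse (I − A)⁻¹ = adj(I−A) / det(I−A).
Column B of adj(I−A): (0.3000, 0.3225, 0.4475); det(I−A) = 0.401375.
m_B = (0.3000 + 0.3225 + 0.4475) / 0.401375 = 1.07 / 0.401375 ≈ 2.666.

m_B = 2.666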